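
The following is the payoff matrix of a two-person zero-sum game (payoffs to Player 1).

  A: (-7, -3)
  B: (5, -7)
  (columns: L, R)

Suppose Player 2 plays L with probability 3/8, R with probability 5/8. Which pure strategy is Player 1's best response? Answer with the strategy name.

B

Expected payoff of A: (3/8)·(-7) + (5/8)·(-3) = -9/2.
Expected payoff of B: (3/8)·5 + (5/8)·(-7) = -5/2.
The largest is -5/2, so Player 1's best response is B.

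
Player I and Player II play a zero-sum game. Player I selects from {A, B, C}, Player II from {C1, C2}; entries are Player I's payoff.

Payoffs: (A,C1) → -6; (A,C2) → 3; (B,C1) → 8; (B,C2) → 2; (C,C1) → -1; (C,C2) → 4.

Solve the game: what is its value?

34/11

Row minima: A → -6, B → 2, C → -1; maximin = 2.
Column maxima: C1 → 8, C2 → 4; minimax = 4.
2 ≠ 4, so there is no saddle point; optimal play is mixed.
A is strictly dominated by C, so Player I never plays it.
On the remaining 2×2 (B, C vs C1, C2):
Let Player I play B with probability p. Expected payoff against C1: 8p + (-1)(1−p) = 9p − 1; against C2: 2p + 4(1−p) = −2p + 4.
Setting these equal: 9p − 1 = −2p + 4 ⇒ 11p = 5 ⇒ p = 5/11, and the value is (9)·(5/11) − 1 = 34/11.
For Player II: with q = P(C1), equating B's and C's payoffs gives 6q + 2 = −5q + 4 ⇒ q = 2/11.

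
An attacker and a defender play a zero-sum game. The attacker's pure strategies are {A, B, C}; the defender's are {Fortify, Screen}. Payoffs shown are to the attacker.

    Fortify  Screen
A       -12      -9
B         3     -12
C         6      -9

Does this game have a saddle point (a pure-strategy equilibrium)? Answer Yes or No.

Yes

Row minima: A → -12, B → -12, C → -9; maximin = -9.
Column maxima: Fortify → 6, Screen → -9; minimax = -9.
maximin = minimax = -9, so a saddle point exists.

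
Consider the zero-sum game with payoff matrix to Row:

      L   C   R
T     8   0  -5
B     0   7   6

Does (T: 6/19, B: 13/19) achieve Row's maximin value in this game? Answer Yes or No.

Against L this mix gives (6/19)·8 + (13/19)·0 = 48/19.
Against C this mix gives (6/19)·0 + (13/19)·7 = 91/19.
Against R this mix gives (6/19)·(-5) + (13/19)·6 = 48/19.
All of Column's active replies (L, R) yield 48/19, and no column does worse for Row. The mix makes Column indifferent and guarantees 48/19, so it is optimal.

Yes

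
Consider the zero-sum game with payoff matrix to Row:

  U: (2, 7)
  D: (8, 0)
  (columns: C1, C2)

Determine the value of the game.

56/13

Row minima: U → 2, D → 0; maximin = 2.
Column maxima: C1 → 8, C2 → 7; minimax = 7.
2 ≠ 7, so there is no saddle point; optimal play is mixed.
Let Row play U with probability p. Expected payoff against C1: 2p + 8(1−p) = −6p + 8; against C2: 7p + 0(1−p) = 7p.
Setting these equal: −6p + 8 = 7p ⇒ −13p = -8 ⇒ p = 8/13, and the value is (-6)·(8/13) + 8 = 56/13.
For Column: with q = P(C1), equating U's and D's payoffs gives −5q + 7 = 8q ⇒ q = 7/13.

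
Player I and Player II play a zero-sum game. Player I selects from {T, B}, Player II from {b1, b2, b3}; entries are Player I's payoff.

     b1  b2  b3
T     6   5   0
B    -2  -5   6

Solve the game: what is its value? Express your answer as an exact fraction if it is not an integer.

Row minima: T → 0, B → -5; maximin = 0.
Column maxima: b1 → 6, b2 → 5, b3 → 6; minimax = 5.
0 ≠ 5, so there is no saddle point; optimal play is mixed.
b1 is strictly dominated by b2 (it gives Player I strictly more in every row), so Player II never plays it.
On the remaining 2×2 (T, B vs b2, b3):
Let Player I play T with probability p. Expected payoff against b2: 5p + (-5)(1−p) = 10p − 5; against b3: 0p + 6(1−p) = −6p + 6.
Setting these equal: 10p − 5 = −6p + 6 ⇒ 16p = 11 ⇒ p = 11/16, and the value is (10)·(11/16) − 5 = 15/8.
For Player II: with q = P(b2), equating T's and B's payoffs gives 5q = −11q + 6 ⇒ q = 3/8.

15/8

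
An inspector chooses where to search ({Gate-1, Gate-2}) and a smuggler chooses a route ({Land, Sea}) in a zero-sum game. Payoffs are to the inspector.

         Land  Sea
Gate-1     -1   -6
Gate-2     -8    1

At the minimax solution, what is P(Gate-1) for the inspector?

Row minima: Gate-1 → -6, Gate-2 → -8; maximin = -6.
Column maxima: Land → -1, Sea → 1; minimax = -1.
-6 ≠ -1, so there is no saddle point; optimal play is mixed.
Let the inspector play Gate-1 with probability p. Expected payoff against Land: (-1)p + (-8)(1−p) = 7p − 8; against Sea: (-6)p + 1(1−p) = −7p + 1.
Setting these equal: 7p − 8 = −7p + 1 ⇒ 14p = 9 ⇒ p = 9/14, and the value is (7)·(9/14) − 8 = -7/2.
For the smuggler: with q = P(Land), equating Gate-1's and Gate-2's payoffs gives 5q − 6 = −9q + 1 ⇒ q = 1/2.

9/14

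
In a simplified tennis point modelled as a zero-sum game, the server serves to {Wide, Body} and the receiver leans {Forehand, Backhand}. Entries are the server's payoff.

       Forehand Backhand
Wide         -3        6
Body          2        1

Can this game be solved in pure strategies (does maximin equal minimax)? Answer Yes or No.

Row minima: Wide → -3, Body → 1; maximin = 1.
Column maxima: Forehand → 2, Backhand → 6; minimax = 2.
1 ≠ 2, so no pure-strategy equilibrium exists.

No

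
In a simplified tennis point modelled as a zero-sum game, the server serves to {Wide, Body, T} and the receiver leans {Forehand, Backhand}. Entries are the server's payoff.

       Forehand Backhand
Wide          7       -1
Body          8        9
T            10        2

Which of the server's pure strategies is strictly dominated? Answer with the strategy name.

Wide

Body gives a strictly higher payoff than Wide against every column: 8 > 7, 9 > -1.
So Wide is strictly dominated and the server never plays it.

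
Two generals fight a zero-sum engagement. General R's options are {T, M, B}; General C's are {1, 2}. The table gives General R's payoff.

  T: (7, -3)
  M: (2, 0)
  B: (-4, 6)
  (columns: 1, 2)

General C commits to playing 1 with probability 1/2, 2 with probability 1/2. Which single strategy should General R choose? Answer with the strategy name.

Expected payoff of T: (1/2)·7 + (1/2)·(-3) = 2.
Expected payoff of M: (1/2)·2 + (1/2)·0 = 1.
Expected payoff of B: (1/2)·(-4) + (1/2)·6 = 1.
The largest is 2, so General R's best response is T.

T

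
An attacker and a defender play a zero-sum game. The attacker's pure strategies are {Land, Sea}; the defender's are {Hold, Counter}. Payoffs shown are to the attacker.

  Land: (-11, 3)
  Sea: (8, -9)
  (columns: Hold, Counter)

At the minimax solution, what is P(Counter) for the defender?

19/31

Row minima: Land → -11, Sea → -9; maximin = -9.
Column maxima: Hold → 8, Counter → 3; minimax = 3.
-9 ≠ 3, so there is no saddle point; optimal play is mixed.
Let the attacker play Land with probability p. Expected payoff against Hold: (-11)p + 8(1−p) = −19p + 8; against Counter: 3p + (-9)(1−p) = 12p − 9.
Setting these equal: −19p + 8 = 12p − 9 ⇒ −31p = -17 ⇒ p = 17/31, and the value is (-19)·(17/31) + 8 = -75/31.
For the defender: with q = P(Hold), equating Land's and Sea's payoffs gives −14q + 3 = 17q − 9 ⇒ q = 12/31.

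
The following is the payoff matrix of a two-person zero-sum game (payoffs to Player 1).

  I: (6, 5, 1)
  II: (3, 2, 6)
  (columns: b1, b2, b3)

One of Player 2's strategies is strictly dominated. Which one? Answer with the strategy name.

b1

b2 holds Player 1's payoff strictly below b1 in every row: 5 < 6, 2 < 3.
So b1 is strictly dominated for Player 2.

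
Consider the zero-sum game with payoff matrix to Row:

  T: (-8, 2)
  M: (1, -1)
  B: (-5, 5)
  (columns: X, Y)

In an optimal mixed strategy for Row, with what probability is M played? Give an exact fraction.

Row minima: T → -8, M → -1, B → -5; maximin = -1.
Column maxima: X → 1, Y → 5; minimax = 1.
-1 ≠ 1, so there is no saddle point; optimal play is mixed.
T is strictly dominated by B, so Row never plays it.
On the remaining 2×2 (M, B vs X, Y):
Let Row play M with probability p. Expected payoff against X: 1p + (-5)(1−p) = 6p − 5; against Y: (-1)p + 5(1−p) = −6p + 5.
Setting these equal: 6p − 5 = −6p + 5 ⇒ 12p = 10 ⇒ p = 5/6, and the value is (6)·(5/6) − 5 = 0.
For Column: with q = P(X), equating M's and B's payoffs gives 2q − 1 = −10q + 5 ⇒ q = 1/2.

5/6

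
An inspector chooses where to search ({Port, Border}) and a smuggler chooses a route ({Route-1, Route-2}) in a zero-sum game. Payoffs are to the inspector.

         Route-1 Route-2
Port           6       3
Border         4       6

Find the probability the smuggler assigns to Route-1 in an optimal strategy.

3/5

Row minima: Port → 3, Border → 4; maximin = 4.
Column maxima: Route-1 → 6, Route-2 → 6; minimax = 6.
4 ≠ 6, so there is no saddle point; optimal play is mixed.
Let the inspector play Port with probability p. Expected payoff against Route-1: 6p + 4(1−p) = 2p + 4; against Route-2: 3p + 6(1−p) = −3p + 6.
Setting these equal: 2p + 4 = −3p + 6 ⇒ 5p = 2 ⇒ p = 2/5, and the value is (2)·(2/5) + 4 = 24/5.
For the smuggler: with q = P(Route-1), equating Port's and Border's payoffs gives 3q + 3 = −2q + 6 ⇒ q = 3/5.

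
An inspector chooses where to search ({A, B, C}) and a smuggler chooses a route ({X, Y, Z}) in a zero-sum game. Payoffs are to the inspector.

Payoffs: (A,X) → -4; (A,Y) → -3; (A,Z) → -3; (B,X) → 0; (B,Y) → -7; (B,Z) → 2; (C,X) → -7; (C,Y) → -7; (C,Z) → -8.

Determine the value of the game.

Row minima: A → -4, B → -7, C → -8; maximin = -4.
Column maxima: X → 0, Y → -3, Z → 2; minimax = -3.
-4 ≠ -3, so there is no saddle point; optimal play is mixed.
C is strictly dominated by A, so the inspector never plays it.
With C eliminated, Z is strictly dominated by X (it gives the inspector strictly more in every remaining row), so the smuggler never plays it.
On the remaining 2×2 (A, B vs X, Y):
Let the inspector play A with probability p. Expected payoff against X: (-4)p + 0(1−p) = −4p; against Y: (-3)p + (-7)(1−p) = 4p − 7.
Setting these equal: −4p = 4p − 7 ⇒ −8p = -7 ⇒ p = 7/8, and the value is (-4)·(7/8) = -7/2.
For the smuggler: with q = P(X), equating A's and B's payoffs gives −q − 3 = 7q − 7 ⇒ q = 1/2.

-7/2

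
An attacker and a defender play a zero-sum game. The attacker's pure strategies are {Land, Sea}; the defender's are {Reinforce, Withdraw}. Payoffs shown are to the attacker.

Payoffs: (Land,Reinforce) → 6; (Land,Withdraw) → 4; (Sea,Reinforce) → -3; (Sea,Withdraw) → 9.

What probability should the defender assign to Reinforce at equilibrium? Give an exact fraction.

Row minima: Land → 4, Sea → -3; maximin = 4.
Column maxima: Reinforce → 6, Withdraw → 9; minimax = 6.
4 ≠ 6, so there is no saddle point; optimal play is mixed.
Let the attacker play Land with probability p. Expected payoff against Reinforce: 6p + (-3)(1−p) = 9p − 3; against Withdraw: 4p + 9(1−p) = −5p + 9.
Setting these equal: 9p − 3 = −5p + 9 ⇒ 14p = 12 ⇒ p = 6/7, and the value is (9)·(6/7) − 3 = 33/7.
For the defender: with q = P(Reinforce), equating Land's and Sea's payoffs gives 2q + 4 = −12q + 9 ⇒ q = 5/14.

5/14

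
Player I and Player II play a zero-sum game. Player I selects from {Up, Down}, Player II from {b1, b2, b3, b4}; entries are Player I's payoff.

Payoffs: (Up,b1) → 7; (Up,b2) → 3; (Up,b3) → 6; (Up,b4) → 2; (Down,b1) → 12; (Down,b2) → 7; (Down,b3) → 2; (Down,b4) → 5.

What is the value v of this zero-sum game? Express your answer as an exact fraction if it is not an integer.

26/7

Row minima: Up → 2, Down → 2; maximin = 2.
Column maxima: b1 → 12, b2 → 7, b3 → 6, b4 → 5; minimax = 5.
2 ≠ 5, so there is no saddle point; optimal play is mixed.
b1 is strictly dominated by b2 (it gives Player I strictly more in every row), so Player II never plays it.
b2 is strictly dominated by b4 (it gives Player I strictly more in every row), so Player II never plays it.
On the remaining 2×2 (Up, Down vs b3, b4):
Let Player I play Up with probability p. Expected payoff against b3: 6p + 2(1−p) = 4p + 2; against b4: 2p + 5(1−p) = −3p + 5.
Setting these equal: 4p + 2 = −3p + 5 ⇒ 7p = 3 ⇒ p = 3/7, and the value is (4)·(3/7) + 2 = 26/7.
For Player II: with q = P(b3), equating Up's and Down's payoffs gives 4q + 2 = −3q + 5 ⇒ q = 3/7.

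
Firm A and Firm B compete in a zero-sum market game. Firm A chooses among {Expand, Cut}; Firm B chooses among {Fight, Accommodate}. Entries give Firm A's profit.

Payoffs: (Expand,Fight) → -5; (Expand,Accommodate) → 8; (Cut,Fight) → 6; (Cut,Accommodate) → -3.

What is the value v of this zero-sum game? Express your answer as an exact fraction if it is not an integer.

Row minima: Expand → -5, Cut → -3; maximin = -3.
Column maxima: Fight → 6, Accommodate → 8; minimax = 6.
-3 ≠ 6, so there is no saddle point; optimal play is mixed.
Let Firm A play Expand with probability p. Expected payoff against Fight: (-5)p + 6(1−p) = −11p + 6; against Accommodate: 8p + (-3)(1−p) = 11p − 3.
Setting these equal: −11p + 6 = 11p − 3 ⇒ −22p = -9 ⇒ p = 9/22, and the value is (-11)·(9/22) + 6 = 3/2.
For Firm B: with q = P(Fight), equating Expand's and Cut's payoffs gives −13q + 8 = 9q − 3 ⇒ q = 1/2.

3/2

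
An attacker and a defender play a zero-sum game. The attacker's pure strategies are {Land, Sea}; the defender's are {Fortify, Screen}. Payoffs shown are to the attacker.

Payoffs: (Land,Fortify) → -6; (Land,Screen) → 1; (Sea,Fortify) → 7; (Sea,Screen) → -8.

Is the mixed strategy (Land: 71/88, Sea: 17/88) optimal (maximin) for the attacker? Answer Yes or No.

Against Fortify this mix gives (71/88)·(-6) + (17/88)·7 = -307/88.
Against Screen this mix gives (71/88)·1 + (17/88)·(-8) = -65/88.
The defender will play Fortify, holding the attacker to -307/88. Shifting weight toward the row that does better against Fortify would raise this floor (the equalizing mix achieves -41/22 against both Fortify and Screen), so the proposed strategy is not optimal.

No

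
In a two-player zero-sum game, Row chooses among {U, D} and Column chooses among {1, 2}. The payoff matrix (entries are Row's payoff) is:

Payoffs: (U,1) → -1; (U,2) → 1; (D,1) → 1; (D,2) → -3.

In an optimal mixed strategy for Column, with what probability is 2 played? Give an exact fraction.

Row minima: U → -1, D → -3; maximin = -1.
Column maxima: 1 → 1, 2 → 1; minimax = 1.
-1 ≠ 1, so there is no saddle point; optimal play is mixed.
Let Row play U with probability p. Expected payoff against 1: (-1)p + 1(1−p) = −2p + 1; against 2: 1p + (-3)(1−p) = 4p − 3.
Setting these equal: −2p + 1 = 4p − 3 ⇒ −6p = -4 ⇒ p = 2/3, and the value is (-2)·(2/3) + 1 = -1/3.
For Column: with q = P(1), equating U's and D's payoffs gives −2q + 1 = 4q − 3 ⇒ q = 2/3.

1/3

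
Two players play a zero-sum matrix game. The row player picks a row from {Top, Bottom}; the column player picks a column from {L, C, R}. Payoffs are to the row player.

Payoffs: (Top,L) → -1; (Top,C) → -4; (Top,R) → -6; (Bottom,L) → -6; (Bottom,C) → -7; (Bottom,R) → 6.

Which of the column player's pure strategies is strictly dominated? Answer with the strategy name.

C holds the row player's payoff strictly below L in every row: -4 < -1, -7 < -6.
So L is strictly dominated for the column player.

L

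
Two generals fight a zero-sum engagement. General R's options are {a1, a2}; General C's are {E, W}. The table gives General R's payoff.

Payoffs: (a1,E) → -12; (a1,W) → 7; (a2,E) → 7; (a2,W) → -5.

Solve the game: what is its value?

-11/31

Row minima: a1 → -12, a2 → -5; maximin = -5.
Column maxima: E → 7, W → 7; minimax = 7.
-5 ≠ 7, so there is no saddle point; optimal play is mixed.
Let General R play a1 with probability p. Expected payoff against E: (-12)p + 7(1−p) = −19p + 7; against W: 7p + (-5)(1−p) = 12p − 5.
Setting these equal: −19p + 7 = 12p − 5 ⇒ −31p = -12 ⇒ p = 12/31, and the value is (-19)·(12/31) + 7 = -11/31.
For General C: with q = P(E), equating a1's and a2's payoffs gives −19q + 7 = 12q − 5 ⇒ q = 12/31.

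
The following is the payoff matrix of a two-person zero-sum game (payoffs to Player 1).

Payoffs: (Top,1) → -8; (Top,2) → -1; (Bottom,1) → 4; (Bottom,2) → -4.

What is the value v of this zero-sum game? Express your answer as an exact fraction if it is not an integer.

-12/5

Row minima: Top → -8, Bottom → -4; maximin = -4.
Column maxima: 1 → 4, 2 → -1; minimax = -1.
-4 ≠ -1, so there is no saddle point; optimal play is mixed.
Let Player 1 play Top with probability p. Expected payoff against 1: (-8)p + 4(1−p) = −12p + 4; against 2: (-1)p + (-4)(1−p) = 3p − 4.
Setting these equal: −12p + 4 = 3p − 4 ⇒ −15p = -8 ⇒ p = 8/15, and the value is (-12)·(8/15) + 4 = -12/5.
For Player 2: with q = P(1), equating Top's and Bottom's payoffs gives −7q − 1 = 8q − 4 ⇒ q = 1/5.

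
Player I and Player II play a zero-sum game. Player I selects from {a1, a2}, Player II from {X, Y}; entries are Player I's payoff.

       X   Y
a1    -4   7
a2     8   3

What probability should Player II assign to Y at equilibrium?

3/4

Row minima: a1 → -4, a2 → 3; maximin = 3.
Column maxima: X → 8, Y → 7; minimax = 7.
3 ≠ 7, so there is no saddle point; optimal play is mixed.
Let Player I play a1 with probability p. Expected payoff against X: (-4)p + 8(1−p) = −12p + 8; against Y: 7p + 3(1−p) = 4p + 3.
Setting these equal: −12p + 8 = 4p + 3 ⇒ −16p = -5 ⇒ p = 5/16, and the value is (-12)·(5/16) + 8 = 17/4.
For Player II: with q = P(X), equating a1's and a2's payoffs gives −11q + 7 = 5q + 3 ⇒ q = 1/4.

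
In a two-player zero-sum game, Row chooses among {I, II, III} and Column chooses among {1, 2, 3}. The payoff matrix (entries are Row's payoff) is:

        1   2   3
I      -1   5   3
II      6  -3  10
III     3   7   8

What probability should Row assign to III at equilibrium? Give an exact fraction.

9/13

Row minima: I → -1, II → -3, III → 3; maximin = 3.
Column maxima: 1 → 6, 2 → 7, 3 → 10; minimax = 6.
3 ≠ 6, so there is no saddle point; optimal play is mixed.
I is strictly dominated by III, so Row never plays it.
3 is strictly dominated by 1 (it gives Row strictly more in every row), so Column never plays it.
On the remaining 2×2 (II, III vs 1, 2):
Let Row play II with probability p. Expected payoff against 1: 6p + 3(1−p) = 3p + 3; against 2: (-3)p + 7(1−p) = −10p + 7.
Setting these equal: 3p + 3 = −10p + 7 ⇒ 13p = 4 ⇒ p = 4/13, and the value is (3)·(4/13) + 3 = 51/13.
For Column: with q = P(1), equating II's and III's payoffs gives 9q − 3 = −4q + 7 ⇒ q = 10/13.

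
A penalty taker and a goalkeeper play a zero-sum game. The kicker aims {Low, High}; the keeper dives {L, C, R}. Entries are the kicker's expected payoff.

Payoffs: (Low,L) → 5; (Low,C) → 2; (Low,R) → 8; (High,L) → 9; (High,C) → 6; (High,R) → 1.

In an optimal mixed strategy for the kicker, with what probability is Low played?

5/11

Row minima: Low → 2, High → 1; maximin = 2.
Column maxima: L → 9, C → 6, R → 8; minimax = 6.
2 ≠ 6, so there is no saddle point; optimal play is mixed.
L is strictly dominated by C (it gives the kicker strictly more in every row), so the keeper never plays it.
On the remaining 2×2 (Low, High vs C, R):
Let the kicker play Low with probability p. Expected payoff against C: 2p + 6(1−p) = −4p + 6; against R: 8p + 1(1−p) = 7p + 1.
Setting these equal: −4p + 6 = 7p + 1 ⇒ −11p = -5 ⇒ p = 5/11, and the value is (-4)·(5/11) + 6 = 46/11.
For the keeper: with q = P(C), equating Low's and High's payoffs gives −6q + 8 = 5q + 1 ⇒ q = 7/11.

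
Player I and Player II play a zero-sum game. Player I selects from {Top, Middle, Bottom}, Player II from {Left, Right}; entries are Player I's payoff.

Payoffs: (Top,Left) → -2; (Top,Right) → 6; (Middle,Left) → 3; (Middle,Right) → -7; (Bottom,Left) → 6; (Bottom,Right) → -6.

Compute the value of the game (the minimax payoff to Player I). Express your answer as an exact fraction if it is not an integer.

Row minima: Top → -2, Middle → -7, Bottom → -6; maximin = -2.
Column maxima: Left → 6, Right → 6; minimax = 6.
-2 ≠ 6, so there is no saddle point; optimal play is mixed.
Middle is strictly dominated by Bottom, so Player I never plays it.
On the remaining 2×2 (Top, Bottom vs Left, Right):
Let Player I play Top with probability p. Expected payoff against Left: (-2)p + 6(1−p) = −8p + 6; against Right: 6p + (-6)(1−p) = 12p − 6.
Setting these equal: −8p + 6 = 12p − 6 ⇒ −20p = -12 ⇒ p = 3/5, and the value is (-8)·(3/5) + 6 = 6/5.
For Player II: with q = P(Left), equating Top's and Bottom's payoffs gives −8q + 6 = 12q − 6 ⇒ q = 3/5.

6/5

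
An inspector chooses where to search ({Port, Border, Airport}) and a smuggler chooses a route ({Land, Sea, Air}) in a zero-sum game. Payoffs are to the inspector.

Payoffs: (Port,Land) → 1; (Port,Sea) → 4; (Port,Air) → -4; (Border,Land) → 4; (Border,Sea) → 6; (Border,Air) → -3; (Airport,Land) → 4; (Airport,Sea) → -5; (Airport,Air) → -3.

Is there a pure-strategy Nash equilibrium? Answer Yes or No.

Row minima: Port → -4, Border → -3, Airport → -5; maximin = -3.
Column maxima: Land → 4, Sea → 6, Air → -3; minimax = -3.
maximin = minimax = -3, so a saddle point exists.

Yes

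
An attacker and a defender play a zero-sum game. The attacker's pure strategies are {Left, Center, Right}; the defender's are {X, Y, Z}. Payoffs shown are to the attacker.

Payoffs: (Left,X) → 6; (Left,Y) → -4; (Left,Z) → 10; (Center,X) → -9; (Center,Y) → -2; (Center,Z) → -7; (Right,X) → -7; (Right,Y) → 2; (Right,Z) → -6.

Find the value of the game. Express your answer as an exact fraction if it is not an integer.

Row minima: Left → -4, Center → -9, Right → -7; maximin = -4.
Column maxima: X → 6, Y → 2, Z → 10; minimax = 2.
-4 ≠ 2, so there is no saddle point; optimal play is mixed.
Center is strictly dominated by Right, so the attacker never plays it.
Z is strictly dominated by X (it gives the attacker strictly more in every row), so the defender never plays it.
On the remaining 2×2 (Left, Right vs X, Y):
Let the attacker play Left with probability p. Expected payoff against X: 6p + (-7)(1−p) = 13p − 7; against Y: (-4)p + 2(1−p) = −6p + 2.
Setting these equal: 13p − 7 = −6p + 2 ⇒ 19p = 9 ⇒ p = 9/19, and the value is (13)·(9/19) − 7 = -16/19.
For the defender: with q = P(X), equating Left's and Right's payoffs gives 10q − 4 = −9q + 2 ⇒ q = 6/19.

-16/19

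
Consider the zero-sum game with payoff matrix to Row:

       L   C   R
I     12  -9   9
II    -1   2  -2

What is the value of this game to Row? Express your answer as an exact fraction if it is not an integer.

Row minima: I → -9, II → -2; maximin = -2.
Column maxima: L → 12, C → 2, R → 9; minimax = 2.
-2 ≠ 2, so there is no saddle point; optimal play is mixed.
L is strictly dominated by R (it gives Row strictly more in every row), so Column never plays it.
On the remaining 2×2 (I, II vs C, R):
Let Row play I with probability p. Expected payoff against C: (-9)p + 2(1−p) = −11p + 2; against R: 9p + (-2)(1−p) = 11p − 2.
Setting these equal: −11p + 2 = 11p − 2 ⇒ −22p = -4 ⇒ p = 2/11, and the value is (-11)·(2/11) + 2 = 0.
For Column: with q = P(C), equating I's and II's payoffs gives −18q + 9 = 4q − 2 ⇒ q = 1/2.

0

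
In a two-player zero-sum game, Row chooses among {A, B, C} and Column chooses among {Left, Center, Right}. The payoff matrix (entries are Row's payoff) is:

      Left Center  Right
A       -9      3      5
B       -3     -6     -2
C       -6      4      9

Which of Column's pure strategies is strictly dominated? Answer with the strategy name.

Left holds Row's payoff strictly below Right in every row: -9 < 5, -3 < -2, -6 < 9.
So Right is strictly dominated for Column.

Right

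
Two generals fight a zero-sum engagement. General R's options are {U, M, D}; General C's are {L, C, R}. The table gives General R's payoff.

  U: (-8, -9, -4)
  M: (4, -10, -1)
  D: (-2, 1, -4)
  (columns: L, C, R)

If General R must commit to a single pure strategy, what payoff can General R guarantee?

-4

Row minima: U → -9, M → -10, D → -4.
The best of these is -4.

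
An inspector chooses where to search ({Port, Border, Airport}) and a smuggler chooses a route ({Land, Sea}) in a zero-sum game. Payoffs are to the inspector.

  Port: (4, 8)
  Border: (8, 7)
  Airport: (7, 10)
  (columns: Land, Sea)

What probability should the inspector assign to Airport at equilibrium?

Row minima: Port → 4, Border → 7, Airport → 7; maximin = 7.
Column maxima: Land → 8, Sea → 10; minimax = 8.
7 ≠ 8, so there is no saddle point; optimal play is mixed.
Port is strictly dominated by Airport, so the inspector never plays it.
On the remaining 2×2 (Border, Airport vs Land, Sea):
Let the inspector play Border with probability p. Expected payoff against Land: 8p + 7(1−p) = p + 7; against Sea: 7p + 10(1−p) = −3p + 10.
Setting these equal: p + 7 = −3p + 10 ⇒ 4p = 3 ⇒ p = 3/4, and the value is (1)·(3/4) + 7 = 31/4.
For the smuggler: with q = P(Land), equating Border's and Airport's payoffs gives q + 7 = −3q + 10 ⇒ q = 3/4.

1/4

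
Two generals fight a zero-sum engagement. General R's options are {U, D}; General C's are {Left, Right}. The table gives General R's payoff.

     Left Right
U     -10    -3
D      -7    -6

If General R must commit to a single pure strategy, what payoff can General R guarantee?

Row minima: U → -10, D → -7.
The best of these is -7.

-7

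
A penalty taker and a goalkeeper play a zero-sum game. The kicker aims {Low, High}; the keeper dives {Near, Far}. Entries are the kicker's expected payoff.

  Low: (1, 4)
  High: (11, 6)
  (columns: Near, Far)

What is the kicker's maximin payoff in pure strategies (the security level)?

Row minima: Low → 1, High → 6.
The best of these is 6.

6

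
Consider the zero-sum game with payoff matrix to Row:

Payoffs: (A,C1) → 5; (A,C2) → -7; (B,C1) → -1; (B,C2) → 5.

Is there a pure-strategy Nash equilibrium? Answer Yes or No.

Row minima: A → -7, B → -1; maximin = -1.
Column maxima: C1 → 5, C2 → 5; minimax = 5.
-1 ≠ 5, so no pure-strategy equilibrium exists.

No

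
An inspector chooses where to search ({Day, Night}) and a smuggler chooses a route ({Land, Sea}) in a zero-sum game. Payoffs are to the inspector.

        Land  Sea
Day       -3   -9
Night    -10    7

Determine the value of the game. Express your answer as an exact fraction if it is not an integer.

Row minima: Day → -9, Night → -10; maximin = -9.
Column maxima: Land → -3, Sea → 7; minimax = -3.
-9 ≠ -3, so there is no saddle point; optimal play is mixed.
Let the inspector play Day with probability p. Expected payoff against Land: (-3)p + (-10)(1−p) = 7p − 10; against Sea: (-9)p + 7(1−p) = −16p + 7.
Setting these equal: 7p − 10 = −16p + 7 ⇒ 23p = 17 ⇒ p = 17/23, and the value is (7)·(17/23) − 10 = -111/23.
For the smuggler: with q = P(Land), equating Day's and Night's payoffs gives 6q − 9 = −17q + 7 ⇒ q = 16/23.

-111/23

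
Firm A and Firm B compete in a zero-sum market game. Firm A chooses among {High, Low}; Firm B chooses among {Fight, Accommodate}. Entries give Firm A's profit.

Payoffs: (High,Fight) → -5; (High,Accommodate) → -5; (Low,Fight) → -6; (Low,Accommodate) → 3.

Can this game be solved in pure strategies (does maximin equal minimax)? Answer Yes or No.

Row minima: High → -5, Low → -6; maximin = -5.
Column maxima: Fight → -5, Accommodate → 3; minimax = -5.
maximin = minimax = -5, so a saddle point exists.

Yes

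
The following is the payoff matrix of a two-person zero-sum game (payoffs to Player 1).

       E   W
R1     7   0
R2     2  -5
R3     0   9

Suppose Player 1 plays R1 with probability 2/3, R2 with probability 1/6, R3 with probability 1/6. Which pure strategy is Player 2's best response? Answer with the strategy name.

W

If Player 2 plays E, Player 1's expected payoff is (2/3)·7 + (1/6)·2 + (1/6)·0 = 5.
If Player 2 plays W, Player 1's expected payoff is (2/3)·0 + (1/6)·(-5) + (1/6)·9 = 2/3.
Player 2 minimizes Player 1's payoff; the smallest is 2/3, so the best response is W.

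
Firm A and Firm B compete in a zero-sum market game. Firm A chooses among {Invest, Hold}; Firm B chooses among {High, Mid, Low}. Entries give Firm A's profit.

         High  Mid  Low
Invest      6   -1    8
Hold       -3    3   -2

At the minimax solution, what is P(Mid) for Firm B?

Row minima: Invest → -1, Hold → -3; maximin = -1.
Column maxima: High → 6, Mid → 3, Low → 8; minimax = 3.
-1 ≠ 3, so there is no saddle point; optimal play is mixed.
Low is strictly dominated by High (it gives Firm A strictly more in every row), so Firm B never plays it.
On the remaining 2×2 (Invest, Hold vs High, Mid):
Let Firm A play Invest with probability p. Expected payoff against High: 6p + (-3)(1−p) = 9p − 3; against Mid: (-1)p + 3(1−p) = −4p + 3.
Setting these equal: 9p − 3 = −4p + 3 ⇒ 13p = 6 ⇒ p = 6/13, and the value is (9)·(6/13) − 3 = 15/13.
For Firm B: with q = P(High), equating Invest's and Hold's payoffs gives 7q − 1 = −6q + 3 ⇒ q = 4/13.

9/13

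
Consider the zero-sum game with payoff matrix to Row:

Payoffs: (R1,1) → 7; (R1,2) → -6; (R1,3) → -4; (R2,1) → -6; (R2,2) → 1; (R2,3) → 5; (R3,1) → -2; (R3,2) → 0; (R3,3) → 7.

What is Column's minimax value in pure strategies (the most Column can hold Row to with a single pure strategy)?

1

Column maxima: 1 → 7, 2 → 1, 3 → 7.
The smallest of these is 1.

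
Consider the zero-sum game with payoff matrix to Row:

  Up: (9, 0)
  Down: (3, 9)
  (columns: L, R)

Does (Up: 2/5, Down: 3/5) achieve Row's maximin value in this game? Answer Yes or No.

Yes

Against L this mix gives (2/5)·9 + (3/5)·3 = 27/5.
Against R this mix gives (2/5)·0 + (3/5)·9 = 27/5.
All of Column's active replies (L, R) yield 27/5, and no column does worse for Row. The mix makes Column indifferent and guarantees 27/5, so it is optimal.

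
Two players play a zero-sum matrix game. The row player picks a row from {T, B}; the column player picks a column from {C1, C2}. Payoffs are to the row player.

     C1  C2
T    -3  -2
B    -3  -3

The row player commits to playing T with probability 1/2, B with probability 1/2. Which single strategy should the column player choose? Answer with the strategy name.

C1

If the column player plays C1, the row player's expected payoff is (1/2)·(-3) + (1/2)·(-3) = -3.
If the column player plays C2, the row player's expected payoff is (1/2)·(-2) + (1/2)·(-3) = -5/2.
The column player minimizes the row player's payoff; the smallest is -3, so the best response is C1.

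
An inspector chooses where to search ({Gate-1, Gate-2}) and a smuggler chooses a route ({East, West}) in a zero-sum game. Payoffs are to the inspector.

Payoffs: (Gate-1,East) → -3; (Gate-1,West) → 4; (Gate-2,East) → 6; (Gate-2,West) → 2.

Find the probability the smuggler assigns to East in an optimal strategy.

Row minima: Gate-1 → -3, Gate-2 → 2; maximin = 2.
Column maxima: East → 6, West → 4; minimax = 4.
2 ≠ 4, so there is no saddle point; optimal play is mixed.
Let the inspector play Gate-1 with probability p. Expected payoff against East: (-3)p + 6(1−p) = −9p + 6; against West: 4p + 2(1−p) = 2p + 2.
Setting these equal: −9p + 6 = 2p + 2 ⇒ −11p = -4 ⇒ p = 4/11, and the value is (-9)·(4/11) + 6 = 30/11.
For the smuggler: with q = P(East), equating Gate-1's and Gate-2's payoffs gives −7q + 4 = 4q + 2 ⇒ q = 2/11.

2/11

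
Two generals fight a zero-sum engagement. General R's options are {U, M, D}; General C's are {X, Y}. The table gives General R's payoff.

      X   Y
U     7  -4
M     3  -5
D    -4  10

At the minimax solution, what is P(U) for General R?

Row minima: U → -4, M → -5, D → -4; maximin = -4.
Column maxima: X → 7, Y → 10; minimax = 7.
-4 ≠ 7, so there is no saddle point; optimal play is mixed.
M is strictly dominated by U, so General R never plays it.
On the remaining 2×2 (U, D vs X, Y):
Let General R play U with probability p. Expected payoff against X: 7p + (-4)(1−p) = 11p − 4; against Y: (-4)p + 10(1−p) = −14p + 10.
Setting these equal: 11p − 4 = −14p + 10 ⇒ 25p = 14 ⇒ p = 14/25, and the value is (11)·(14/25) − 4 = 54/25.
For General C: with q = P(X), equating U's and D's payoffs gives 11q − 4 = −14q + 10 ⇒ q = 14/25.

14/25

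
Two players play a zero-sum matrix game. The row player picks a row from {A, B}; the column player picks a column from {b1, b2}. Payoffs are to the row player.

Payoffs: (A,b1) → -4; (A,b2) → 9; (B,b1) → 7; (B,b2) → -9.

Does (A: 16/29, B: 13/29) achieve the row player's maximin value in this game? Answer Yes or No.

Yes

Against b1 this mix gives (16/29)·(-4) + (13/29)·7 = 27/29.
Against b2 this mix gives (16/29)·9 + (13/29)·(-9) = 27/29.
All of the column player's active replies (b1, b2) yield 27/29, and no column does worse for the row player. The mix makes the column player indifferent and guarantees 27/29, so it is optimal.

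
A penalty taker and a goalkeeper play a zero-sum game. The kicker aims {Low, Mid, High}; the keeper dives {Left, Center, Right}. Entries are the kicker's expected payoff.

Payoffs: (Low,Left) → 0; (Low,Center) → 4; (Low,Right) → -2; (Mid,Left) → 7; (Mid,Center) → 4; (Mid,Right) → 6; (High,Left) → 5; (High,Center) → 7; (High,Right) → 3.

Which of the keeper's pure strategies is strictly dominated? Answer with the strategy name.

Left

Right holds the kicker's payoff strictly below Left in every row: -2 < 0, 6 < 7, 3 < 5.
So Left is strictly dominated for the keeper.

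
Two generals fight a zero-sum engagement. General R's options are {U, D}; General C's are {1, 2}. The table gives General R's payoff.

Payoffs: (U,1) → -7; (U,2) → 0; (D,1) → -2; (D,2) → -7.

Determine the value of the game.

Row minima: U → -7, D → -7; maximin = -7.
Column maxima: 1 → -2, 2 → 0; minimax = -2.
-7 ≠ -2, so there is no saddle point; optimal play is mixed.
Let General R play U with probability p. Expected payoff against 1: (-7)p + (-2)(1−p) = −5p − 2; against 2: 0p + (-7)(1−p) = 7p − 7.
Setting these equal: −5p − 2 = 7p − 7 ⇒ −12p = -5 ⇒ p = 5/12, and the value is (-5)·(5/12) − 2 = -49/12.
For General C: with q = P(1), equating U's and D's payoffs gives −7q = 5q − 7 ⇒ q = 7/12.

-49/12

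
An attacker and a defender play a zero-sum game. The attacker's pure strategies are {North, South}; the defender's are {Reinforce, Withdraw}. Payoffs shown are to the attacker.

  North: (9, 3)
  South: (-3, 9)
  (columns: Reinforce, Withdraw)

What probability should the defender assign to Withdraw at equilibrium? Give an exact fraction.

Row minima: North → 3, South → -3; maximin = 3.
Column maxima: Reinforce → 9, Withdraw → 9; minimax = 9.
3 ≠ 9, so there is no saddle point; optimal play is mixed.
Let the attacker play North with probability p. Expected payoff against Reinforce: 9p + (-3)(1−p) = 12p − 3; against Withdraw: 3p + 9(1−p) = −6p + 9.
Setting these equal: 12p − 3 = −6p + 9 ⇒ 18p = 12 ⇒ p = 2/3, and the value is (12)·(2/3) − 3 = 5.
For the defender: with q = P(Reinforce), equating North's and South's payoffs gives 6q + 3 = −12q + 9 ⇒ q = 1/3.

2/3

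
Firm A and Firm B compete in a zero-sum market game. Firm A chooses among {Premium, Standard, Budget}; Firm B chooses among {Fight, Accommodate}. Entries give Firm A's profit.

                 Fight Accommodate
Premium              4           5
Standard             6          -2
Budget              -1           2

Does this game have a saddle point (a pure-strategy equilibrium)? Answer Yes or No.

No

Row minima: Premium → 4, Standard → -2, Budget → -1; maximin = 4.
Column maxima: Fight → 6, Accommodate → 5; minimax = 5.
4 ≠ 5, so no pure-strategy equilibrium exists.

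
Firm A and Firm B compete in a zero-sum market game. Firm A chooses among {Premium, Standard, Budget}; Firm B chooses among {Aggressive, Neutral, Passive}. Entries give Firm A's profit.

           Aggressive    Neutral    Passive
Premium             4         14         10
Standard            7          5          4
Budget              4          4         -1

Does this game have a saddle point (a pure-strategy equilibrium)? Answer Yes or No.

No

Row minima: Premium → 4, Standard → 4, Budget → -1; maximin = 4.
Column maxima: Aggressive → 7, Neutral → 14, Passive → 10; minimax = 7.
4 ≠ 7, so no pure-strategy equilibrium exists.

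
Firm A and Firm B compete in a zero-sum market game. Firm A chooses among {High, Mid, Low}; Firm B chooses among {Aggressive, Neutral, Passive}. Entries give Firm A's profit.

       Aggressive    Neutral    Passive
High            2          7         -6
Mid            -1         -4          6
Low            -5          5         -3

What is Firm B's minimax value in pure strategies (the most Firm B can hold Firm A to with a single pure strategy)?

2

Column maxima: Aggressive → 2, Neutral → 7, Passive → 6.
The smallest of these is 2.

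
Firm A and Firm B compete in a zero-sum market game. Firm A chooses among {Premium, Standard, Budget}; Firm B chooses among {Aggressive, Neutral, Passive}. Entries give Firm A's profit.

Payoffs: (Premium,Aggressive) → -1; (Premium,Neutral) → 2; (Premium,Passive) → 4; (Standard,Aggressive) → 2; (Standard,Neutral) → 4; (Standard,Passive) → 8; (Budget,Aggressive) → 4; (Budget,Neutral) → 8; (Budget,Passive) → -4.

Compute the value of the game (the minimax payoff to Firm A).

20/7

Row minima: Premium → -1, Standard → 2, Budget → -4; maximin = 2.
Column maxima: Aggressive → 4, Neutral → 8, Passive → 8; minimax = 4.
2 ≠ 4, so there is no saddle point; optimal play is mixed.
Premium is strictly dominated by Standard, so Firm A never plays it.
Neutral is strictly dominated by Aggressive (it gives Firm A strictly more in every row), so Firm B never plays it.
On the remaining 2×2 (Standard, Budget vs Aggressive, Passive):
Let Firm A play Standard with probability p. Expected payoff against Aggressive: 2p + 4(1−p) = −2p + 4; against Passive: 8p + (-4)(1−p) = 12p − 4.
Setting these equal: −2p + 4 = 12p − 4 ⇒ −14p = -8 ⇒ p = 4/7, and the value is (-2)·(4/7) + 4 = 20/7.
For Firm B: with q = P(Aggressive), equating Standard's and Budget's payoffs gives −6q + 8 = 8q − 4 ⇒ q = 6/7.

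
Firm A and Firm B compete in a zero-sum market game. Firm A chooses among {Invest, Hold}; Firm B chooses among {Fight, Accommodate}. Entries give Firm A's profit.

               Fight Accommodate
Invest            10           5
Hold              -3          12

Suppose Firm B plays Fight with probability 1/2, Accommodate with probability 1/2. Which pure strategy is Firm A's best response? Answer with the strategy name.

Expected payoff of Invest: (1/2)·10 + (1/2)·5 = 15/2.
Expected payoff of Hold: (1/2)·(-3) + (1/2)·12 = 9/2.
The largest is 15/2, so Firm A's best response is Invest.

Invest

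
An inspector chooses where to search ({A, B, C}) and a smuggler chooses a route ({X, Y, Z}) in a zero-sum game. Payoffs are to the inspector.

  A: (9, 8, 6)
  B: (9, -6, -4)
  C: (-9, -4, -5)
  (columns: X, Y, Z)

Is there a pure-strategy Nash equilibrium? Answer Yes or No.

Yes

Row minima: A → 6, B → -6, C → -9; maximin = 6.
Column maxima: X → 9, Y → 8, Z → 6; minimax = 6.
maximin = minimax = 6, so a saddle point exists.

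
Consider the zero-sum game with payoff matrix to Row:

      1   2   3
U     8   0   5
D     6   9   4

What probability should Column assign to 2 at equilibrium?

1/10

Row minima: U → 0, D → 4; maximin = 4.
Column maxima: 1 → 8, 2 → 9, 3 → 5; minimax = 5.
4 ≠ 5, so there is no saddle point; optimal play is mixed.
1 is strictly dominated by 3 (it gives Row strictly more in every row), so Column never plays it.
On the remaining 2×2 (U, D vs 2, 3):
Let Row play U with probability p. Expected payoff against 2: 0p + 9(1−p) = −9p + 9; against 3: 5p + 4(1−p) = p + 4.
Setting these equal: −9p + 9 = p + 4 ⇒ −10p = -5 ⇒ p = 1/2, and the value is (-9)·(1/2) + 9 = 9/2.
For Column: with q = P(2), equating U's and D's payoffs gives −5q + 5 = 5q + 4 ⇒ q = 1/10.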